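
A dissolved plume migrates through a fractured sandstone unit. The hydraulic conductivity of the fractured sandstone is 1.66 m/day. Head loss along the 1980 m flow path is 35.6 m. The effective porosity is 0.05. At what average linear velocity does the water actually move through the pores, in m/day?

0.597

Hydraulic gradient i = Δh / L = 35.6 / 1980 = 0.01798.
Darcy flux q = K · i = 1.660 × 0.01798 = 0.02985 m/day.
Seepage velocity v = q / n_e = 0.02985 / 0.05 = 0.5969 m/day.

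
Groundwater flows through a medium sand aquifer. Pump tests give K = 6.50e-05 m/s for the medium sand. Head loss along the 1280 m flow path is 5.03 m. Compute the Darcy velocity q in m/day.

Convert K: 6.50e-05 m/s × 86400 = 5.616 m/day.
Hydraulic gradient i = Δh / L = 5.03 / 1280 = 0.003930.
Specific discharge q = K · i = 5.616 × 0.003930 = 0.02207 m/day.

0.0221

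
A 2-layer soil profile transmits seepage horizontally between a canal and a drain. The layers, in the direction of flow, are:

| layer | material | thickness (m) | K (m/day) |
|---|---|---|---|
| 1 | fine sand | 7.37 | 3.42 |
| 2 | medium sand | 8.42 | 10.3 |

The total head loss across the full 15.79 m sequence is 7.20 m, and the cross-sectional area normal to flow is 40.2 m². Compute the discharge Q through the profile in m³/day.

97.4

Flow is perpendicular to layering, so the layers act in series and the equivalent K is the thickness-weighted harmonic mean.
Total thickness L = 7.37 + 8.42 = 15.79 m.
Σ(b_i/K_i) = 7.37/3.42 + 8.42/10.3 = 2.972 d.
K_eq = L / Σ(b_i/K_i) = 15.79 / 2.972 = 5.312 m/day.
Q = K_eq · A · (Δh/L) = 5.312 × 40.2 × (7.20/15.79) = 97.37 m³/day.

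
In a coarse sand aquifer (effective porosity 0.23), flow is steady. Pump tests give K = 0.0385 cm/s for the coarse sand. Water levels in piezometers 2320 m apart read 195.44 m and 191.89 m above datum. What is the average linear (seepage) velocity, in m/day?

0.221

Convert K: 0.0385 cm/s × 864 = 33.26 m/day.
Hydraulic gradient i = (195.44 − 191.89) / 2320 = 3.55 / 2320 = 0.001530.
Darcy flux q = K · i = 33.26 × 0.001530 = 0.05090 m/day.
Seepage velocity v = q / n_e = 0.05090 / 0.23 = 0.2213 m/day.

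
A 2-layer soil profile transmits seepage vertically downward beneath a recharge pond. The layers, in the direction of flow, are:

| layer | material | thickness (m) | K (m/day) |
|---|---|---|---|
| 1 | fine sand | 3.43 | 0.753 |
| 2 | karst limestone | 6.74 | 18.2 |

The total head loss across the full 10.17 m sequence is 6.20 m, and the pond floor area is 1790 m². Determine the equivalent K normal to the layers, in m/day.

2.06

Flow is perpendicular to layering, so the layers act in series and the equivalent K is the thickness-weighted harmonic mean.
Total thickness L = 3.43 + 6.74 = 10.17 m.
Σ(b_i/K_i) = 3.43/0.753 + 6.74/18.2 = 4.925 d.
K_eq = L / Σ(b_i/K_i) = 10.17 / 4.925 = 2.065 m/day.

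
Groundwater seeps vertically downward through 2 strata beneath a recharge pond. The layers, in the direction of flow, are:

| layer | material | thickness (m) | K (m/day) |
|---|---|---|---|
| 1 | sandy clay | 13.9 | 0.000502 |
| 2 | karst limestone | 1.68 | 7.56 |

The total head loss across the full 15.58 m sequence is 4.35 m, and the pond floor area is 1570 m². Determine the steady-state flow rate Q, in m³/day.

Flow is perpendicular to layering, so the layers act in series and the equivalent K is the thickness-weighted harmonic mean.
Total thickness L = 13.9 + 1.68 = 15.58 m.
Σ(b_i/K_i) = 13.9/0.000502 + 1.68/7.56 = 27689 d.
K_eq = L / Σ(b_i/K_i) = 15.58 / 27689 = 0.0005627 m/day.
Q = K_eq · A · (Δh/L) = 0.0005627 × 1570 × (4.35/15.58) = 0.2466 m³/day.

0.247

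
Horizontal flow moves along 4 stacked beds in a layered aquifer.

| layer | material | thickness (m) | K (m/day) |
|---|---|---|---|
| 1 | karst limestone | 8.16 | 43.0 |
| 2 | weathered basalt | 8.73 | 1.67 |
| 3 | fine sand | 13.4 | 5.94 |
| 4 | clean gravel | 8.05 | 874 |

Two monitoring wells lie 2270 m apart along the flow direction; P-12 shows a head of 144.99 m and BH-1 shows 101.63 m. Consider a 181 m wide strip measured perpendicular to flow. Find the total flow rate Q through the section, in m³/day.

Flow is parallel to layering, so each bed carries its own Darcy discharge and the transmissivities add.
Σ(K_i·b_i) = 43.0×8.16 + 1.67×8.73 + 5.94×13.4 + 874×8.05 = 7481 m²/day.
Hydraulic gradient i = (144.99 − 101.63) / 2270 = 43.36 / 2270 = 0.01910.
Q = Σ(K_i·b_i) · W · i = 7481 × 181 × 0.01910 = 25864 m³/day.

25900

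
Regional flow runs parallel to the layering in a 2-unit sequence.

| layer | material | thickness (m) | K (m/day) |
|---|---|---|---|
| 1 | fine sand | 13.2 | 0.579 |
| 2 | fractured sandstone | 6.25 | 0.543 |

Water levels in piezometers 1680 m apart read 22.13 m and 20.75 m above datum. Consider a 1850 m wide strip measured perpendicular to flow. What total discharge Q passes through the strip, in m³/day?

16.8

Flow is parallel to layering, so each bed carries its own Darcy discharge and the transmissivities add.
Σ(K_i·b_i) = 0.579×13.2 + 0.543×6.25 = 11.04 m²/day.
Hydraulic gradient i = (22.13 − 20.75) / 1680 = 1.38 / 1680 = 0.0008214.
Q = Σ(K_i·b_i) · W · i = 11.04 × 1850 × 0.0008214 = 16.77 m³/day.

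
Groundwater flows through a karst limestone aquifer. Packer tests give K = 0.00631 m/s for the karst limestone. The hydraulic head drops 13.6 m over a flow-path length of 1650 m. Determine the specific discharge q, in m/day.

4.49

Convert K: 0.00631 m/s × 86400 = 545.2 m/day.
Hydraulic gradient i = Δh / L = 13.6 / 1650 = 0.008242.
Specific discharge q = K · i = 545.2 × 0.008242 = 4.494 m/day.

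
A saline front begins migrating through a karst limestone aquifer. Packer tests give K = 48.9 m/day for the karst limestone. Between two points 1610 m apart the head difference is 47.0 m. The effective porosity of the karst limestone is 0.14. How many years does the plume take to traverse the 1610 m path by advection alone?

Hydraulic gradient i = Δh / L = 47.0 / 1610 = 0.02919.
Darcy flux q = K · i = 48.90 × 0.02919 = 1.428 m/day.
Seepage velocity v = q / n_e = 1.428 / 0.14 = 10.20 m/day.
Travel time t = L / v = 1610 / 10.20 = 157.9 days = 0.4323 years.

0.432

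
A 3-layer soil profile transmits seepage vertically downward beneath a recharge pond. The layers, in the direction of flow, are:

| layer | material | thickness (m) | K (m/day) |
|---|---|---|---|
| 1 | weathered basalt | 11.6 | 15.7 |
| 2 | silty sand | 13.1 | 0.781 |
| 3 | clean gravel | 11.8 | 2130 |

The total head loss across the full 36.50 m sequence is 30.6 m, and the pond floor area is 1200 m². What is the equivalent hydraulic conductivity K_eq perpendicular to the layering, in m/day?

2.08

Flow is perpendicular to layering, so the layers act in series and the equivalent K is the thickness-weighted harmonic mean.
Total thickness L = 11.6 + 13.1 + 11.8 = 36.50 m.
Σ(b_i/K_i) = 11.6/15.7 + 13.1/0.781 + 11.8/2130 = 17.52 d.
K_eq = L / Σ(b_i/K_i) = 36.50 / 17.52 = 2.084 m/day.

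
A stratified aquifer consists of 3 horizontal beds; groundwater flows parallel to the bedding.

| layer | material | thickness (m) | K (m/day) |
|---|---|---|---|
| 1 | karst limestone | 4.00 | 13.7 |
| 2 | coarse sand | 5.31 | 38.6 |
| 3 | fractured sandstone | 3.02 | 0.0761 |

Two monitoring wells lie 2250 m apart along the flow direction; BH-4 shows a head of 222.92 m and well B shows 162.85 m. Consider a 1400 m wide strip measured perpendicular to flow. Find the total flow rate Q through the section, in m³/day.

9720

Flow is parallel to layering, so each bed carries its own Darcy discharge and the transmissivities add.
Σ(K_i·b_i) = 13.7×4.00 + 38.6×5.31 + 0.0761×3.02 = 260.0 m²/day.
Hydraulic gradient i = (222.92 − 162.85) / 2250 = 60.07 / 2250 = 0.02670.
Q = Σ(K_i·b_i) · W · i = 260.0 × 1400 × 0.02670 = 9718 m³/day.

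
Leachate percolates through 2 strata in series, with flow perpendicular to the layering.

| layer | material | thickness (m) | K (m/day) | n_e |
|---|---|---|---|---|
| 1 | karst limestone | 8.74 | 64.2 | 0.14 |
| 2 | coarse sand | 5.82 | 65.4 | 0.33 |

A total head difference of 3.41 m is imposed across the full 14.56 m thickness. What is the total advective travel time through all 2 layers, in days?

0.208

With flow normal to the layers, continuity requires the same specific discharge q through every layer.
Σ(b_i/K_i) = 8.74/64.2 + 5.82/65.4 = 0.2251 d.
q = Δh / Σ(b_i/K_i) = 3.41 / 0.2251 = 15.15 m/day.
In each layer the seepage velocity is v_i = q/n_i, so the layer transit time is t_i = b_i·n_i / q:
  layer 1 (karst limestone): t_1 = 8.74 × 0.14 / 15.15 = 0.08078 d
  layer 2 (coarse sand): t_2 = 5.82 × 0.33 / 15.15 = 0.1268 d
Total t = Σ t_i = 0.2076 days.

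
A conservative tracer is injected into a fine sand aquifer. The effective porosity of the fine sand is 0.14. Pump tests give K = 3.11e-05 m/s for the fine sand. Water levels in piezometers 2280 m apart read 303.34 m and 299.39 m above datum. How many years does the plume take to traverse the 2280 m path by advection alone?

Convert K: 3.11e-05 m/s × 86400 = 2.687 m/day.
Hydraulic gradient i = (303.34 − 299.39) / 2280 = 3.95 / 2280 = 0.001732.
Darcy flux q = K · i = 2.687 × 0.001732 = 0.004655 m/day.
Seepage velocity v = q / n_e = 0.004655 / 0.14 = 0.03325 m/day.
Travel time t = L / v = 2280 / 0.03325 = 68569 days = 187.7 years.

188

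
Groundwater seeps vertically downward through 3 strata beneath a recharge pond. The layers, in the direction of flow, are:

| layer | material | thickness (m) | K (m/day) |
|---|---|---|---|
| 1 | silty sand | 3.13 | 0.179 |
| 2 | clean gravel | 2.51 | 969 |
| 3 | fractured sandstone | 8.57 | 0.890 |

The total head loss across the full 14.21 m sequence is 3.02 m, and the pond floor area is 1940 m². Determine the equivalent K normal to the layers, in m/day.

Flow is perpendicular to layering, so the layers act in series and the equivalent K is the thickness-weighted harmonic mean.
Total thickness L = 3.13 + 2.51 + 8.57 = 14.21 m.
Σ(b_i/K_i) = 3.13/0.179 + 2.51/969 + 8.57/0.890 = 27.12 d.
K_eq = L / Σ(b_i/K_i) = 14.21 / 27.12 = 0.5240 m/day.

0.524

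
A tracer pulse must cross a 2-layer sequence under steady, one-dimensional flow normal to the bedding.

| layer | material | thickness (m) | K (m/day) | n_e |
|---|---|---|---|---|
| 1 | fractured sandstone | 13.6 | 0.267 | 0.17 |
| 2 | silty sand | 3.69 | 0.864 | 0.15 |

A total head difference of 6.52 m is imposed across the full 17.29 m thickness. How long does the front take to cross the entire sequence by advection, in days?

With flow normal to the layers, continuity requires the same specific discharge q through every layer.
Σ(b_i/K_i) = 13.6/0.267 + 3.69/0.864 = 55.21 d.
q = Δh / Σ(b_i/K_i) = 6.52 / 55.21 = 0.1181 m/day.
In each layer the seepage velocity is v_i = q/n_i, so the layer transit time is t_i = b_i·n_i / q:
  layer 1 (fractured sandstone): t_1 = 13.6 × 0.17 / 0.1181 = 19.58 d
  layer 2 (silty sand): t_2 = 3.69 × 0.15 / 0.1181 = 4.687 d
Total t = Σ t_i = 24.26 days.

24.3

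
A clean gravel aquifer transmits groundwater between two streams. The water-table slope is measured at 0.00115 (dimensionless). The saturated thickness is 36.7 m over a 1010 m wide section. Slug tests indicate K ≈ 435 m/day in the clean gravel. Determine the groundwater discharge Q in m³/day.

Cross-sectional area A = 1010 × 36.7 = 37067 m².
Hydraulic gradient i = 0.00115.
Darcy's law: Q = K · A · i = 435.0 × 37067 × 0.001150 = 18543 m³/day.

18500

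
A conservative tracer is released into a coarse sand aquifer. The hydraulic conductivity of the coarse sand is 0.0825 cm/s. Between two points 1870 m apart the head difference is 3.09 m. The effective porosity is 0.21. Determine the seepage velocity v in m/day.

0.561

Convert K: 0.0825 cm/s × 864 = 71.28 m/day.
Hydraulic gradient i = Δh / L = 3.09 / 1870 = 0.001652.
Darcy flux q = K · i = 71.28 × 0.001652 = 0.1178 m/day.
Seepage velocity v = q / n_e = 0.1178 / 0.21 = 0.5609 m/day.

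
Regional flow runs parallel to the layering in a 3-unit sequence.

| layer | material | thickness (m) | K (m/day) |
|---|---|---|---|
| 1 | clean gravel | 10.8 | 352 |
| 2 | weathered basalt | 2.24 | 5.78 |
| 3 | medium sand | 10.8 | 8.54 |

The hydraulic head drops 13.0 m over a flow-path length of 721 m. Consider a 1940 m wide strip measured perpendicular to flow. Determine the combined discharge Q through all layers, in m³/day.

137000

Flow is parallel to layering, so each bed carries its own Darcy discharge and the transmissivities add.
Σ(K_i·b_i) = 352×10.8 + 5.78×2.24 + 8.54×10.8 = 3907 m²/day.
Hydraulic gradient i = Δh / L = 13.0 / 721 = 0.01803.
Q = Σ(K_i·b_i) · W · i = 3907 × 1940 × 0.01803 = 1.367e+05 m³/day.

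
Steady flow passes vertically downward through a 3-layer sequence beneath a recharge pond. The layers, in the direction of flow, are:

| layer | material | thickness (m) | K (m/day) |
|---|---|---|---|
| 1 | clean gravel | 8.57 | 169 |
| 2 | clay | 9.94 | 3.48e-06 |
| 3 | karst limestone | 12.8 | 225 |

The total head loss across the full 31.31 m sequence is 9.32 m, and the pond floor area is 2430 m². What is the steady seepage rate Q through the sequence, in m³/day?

0.00793

Flow is perpendicular to layering, so the layers act in series and the equivalent K is the thickness-weighted harmonic mean.
Total thickness L = 8.57 + 9.94 + 12.8 = 31.31 m.
Σ(b_i/K_i) = 8.57/169 + 9.94/3.48e-06 + 12.8/225 = 2.856e+06 d.
K_eq = L / Σ(b_i/K_i) = 31.31 / 2.856e+06 = 1.096e-05 m/day.
Q = K_eq · A · (Δh/L) = 1.096e-05 × 2430 × (9.32/31.31) = 0.007929 m³/day.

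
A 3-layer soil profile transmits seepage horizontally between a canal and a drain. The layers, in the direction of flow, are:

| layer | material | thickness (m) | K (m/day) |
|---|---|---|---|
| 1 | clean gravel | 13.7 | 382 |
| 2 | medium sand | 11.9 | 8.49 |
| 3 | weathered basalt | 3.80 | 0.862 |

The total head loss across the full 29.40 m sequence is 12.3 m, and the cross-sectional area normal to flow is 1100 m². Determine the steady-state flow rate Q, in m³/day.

Flow is perpendicular to layering, so the layers act in series and the equivalent K is the thickness-weighted harmonic mean.
Total thickness L = 13.7 + 11.9 + 3.80 = 29.40 m.
Σ(b_i/K_i) = 13.7/382 + 11.9/8.49 + 3.80/0.862 = 5.846 d.
K_eq = L / Σ(b_i/K_i) = 29.40 / 5.846 = 5.029 m/day.
Q = K_eq · A · (Δh/L) = 5.029 × 1100 × (12.3/29.40) = 2314 m³/day.

2310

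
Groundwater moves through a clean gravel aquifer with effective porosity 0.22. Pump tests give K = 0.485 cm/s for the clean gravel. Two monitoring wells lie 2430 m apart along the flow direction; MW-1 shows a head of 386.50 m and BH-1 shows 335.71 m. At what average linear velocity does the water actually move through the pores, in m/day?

Convert K: 0.485 cm/s × 864 = 419.0 m/day.
Hydraulic gradient i = (386.50 − 335.71) / 2430 = 50.79 / 2430 = 0.02090.
Darcy flux q = K · i = 419.0 × 0.02090 = 8.758 m/day.
Seepage velocity v = q / n_e = 8.758 / 0.22 = 39.81 m/day.

39.8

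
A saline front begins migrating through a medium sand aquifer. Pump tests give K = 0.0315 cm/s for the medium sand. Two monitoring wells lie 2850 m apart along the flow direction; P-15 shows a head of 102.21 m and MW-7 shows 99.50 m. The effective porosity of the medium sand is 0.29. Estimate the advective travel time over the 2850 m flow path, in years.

87.4

Convert K: 0.0315 cm/s × 864 = 27.22 m/day.
Hydraulic gradient i = (102.21 − 99.50) / 2850 = 2.71 / 2850 = 0.0009509.
Darcy flux q = K · i = 27.22 × 0.0009509 = 0.02588 m/day.
Seepage velocity v = q / n_e = 0.02588 / 0.29 = 0.08924 m/day.
Travel time t = L / v = 2850 / 0.08924 = 31937 days = 87.44 years.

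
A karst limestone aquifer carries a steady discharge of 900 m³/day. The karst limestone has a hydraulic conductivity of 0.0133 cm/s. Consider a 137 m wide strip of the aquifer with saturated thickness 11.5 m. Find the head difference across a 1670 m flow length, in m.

Convert K: 0.0133 cm/s × 864 = 11.49 m/day.
Cross-sectional area A = 137 × 11.5 = 1576 m².
From Q = K·A·i, i = Q / (K·A) = 900 / (11.49 × 1576) = 0.04971.
Head loss Δh = i · L = 0.04971 × 1670 = 83.02 m.

83.0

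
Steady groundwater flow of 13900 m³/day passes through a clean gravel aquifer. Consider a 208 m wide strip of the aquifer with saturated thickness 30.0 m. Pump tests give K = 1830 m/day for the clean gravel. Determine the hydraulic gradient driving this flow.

0.00122

Cross-sectional area A = 208 × 30.0 = 6240 m².
From Q = K·A·i, i = Q / (K·A) = 13900 / (1830 × 6240) = 0.001217.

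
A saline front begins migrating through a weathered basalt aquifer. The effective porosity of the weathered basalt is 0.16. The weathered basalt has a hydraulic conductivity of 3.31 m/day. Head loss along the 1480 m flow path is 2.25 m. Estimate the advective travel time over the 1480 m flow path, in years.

129

Hydraulic gradient i = Δh / L = 2.25 / 1480 = 0.001520.
Darcy flux q = K · i = 3.310 × 0.001520 = 0.005032 m/day.
Seepage velocity v = q / n_e = 0.005032 / 0.16 = 0.03145 m/day.
Travel time t = L / v = 1480 / 0.03145 = 47058 days = 128.8 years.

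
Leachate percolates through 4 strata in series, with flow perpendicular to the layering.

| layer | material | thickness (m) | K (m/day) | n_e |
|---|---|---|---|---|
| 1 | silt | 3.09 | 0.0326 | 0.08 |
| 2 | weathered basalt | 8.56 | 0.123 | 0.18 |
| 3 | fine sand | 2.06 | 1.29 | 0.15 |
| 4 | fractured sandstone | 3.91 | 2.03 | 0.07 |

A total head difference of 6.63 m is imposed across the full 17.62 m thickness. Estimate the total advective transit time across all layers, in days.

60.0

With flow normal to the layers, continuity requires the same specific discharge q through every layer.
Σ(b_i/K_i) = 3.09/0.0326 + 8.56/0.123 + 2.06/1.29 + 3.91/2.03 = 167.9 d.
q = Δh / Σ(b_i/K_i) = 6.63 / 167.9 = 0.03949 m/day.
In each layer the seepage velocity is v_i = q/n_i, so the layer transit time is t_i = b_i·n_i / q:
  layer 1 (silt): t_1 = 3.09 × 0.08 / 0.03949 = 6.260 d
  layer 2 (weathered basalt): t_2 = 8.56 × 0.18 / 0.03949 = 39.02 d
  layer 3 (fine sand): t_3 = 2.06 × 0.15 / 0.03949 = 7.825 d
  layer 4 (fractured sandstone): t_4 = 3.91 × 0.07 / 0.03949 = 6.931 d
Total t = Σ t_i = 60.04 days.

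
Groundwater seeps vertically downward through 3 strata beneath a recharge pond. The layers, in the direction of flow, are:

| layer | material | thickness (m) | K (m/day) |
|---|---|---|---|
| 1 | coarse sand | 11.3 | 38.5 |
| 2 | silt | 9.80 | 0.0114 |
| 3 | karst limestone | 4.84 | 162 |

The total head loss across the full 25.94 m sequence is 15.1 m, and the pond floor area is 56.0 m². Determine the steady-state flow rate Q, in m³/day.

0.983

Flow is perpendicular to layering, so the layers act in series and the equivalent K is the thickness-weighted harmonic mean.
Total thickness L = 11.3 + 9.80 + 4.84 = 25.94 m.
Σ(b_i/K_i) = 11.3/38.5 + 9.80/0.0114 + 4.84/162 = 860.0 d.
K_eq = L / Σ(b_i/K_i) = 25.94 / 860.0 = 0.03016 m/day.
Q = K_eq · A · (Δh/L) = 0.03016 × 56.0 × (15.1/25.94) = 0.9833 m³/day.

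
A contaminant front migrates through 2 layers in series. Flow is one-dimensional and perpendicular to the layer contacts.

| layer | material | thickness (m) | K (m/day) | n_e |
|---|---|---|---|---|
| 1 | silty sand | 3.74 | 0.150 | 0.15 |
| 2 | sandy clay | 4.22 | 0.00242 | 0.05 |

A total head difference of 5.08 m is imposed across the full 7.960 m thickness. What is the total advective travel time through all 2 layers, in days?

269

With flow normal to the layers, continuity requires the same specific discharge q through every layer.
Σ(b_i/K_i) = 3.74/0.150 + 4.22/0.00242 = 1769 d.
q = Δh / Σ(b_i/K_i) = 5.08 / 1769 = 0.002872 m/day.
In each layer the seepage velocity is v_i = q/n_i, so the layer transit time is t_i = b_i·n_i / q:
  layer 1 (silty sand): t_1 = 3.74 × 0.15 / 0.002872 = 195.3 d
  layer 2 (sandy clay): t_2 = 4.22 × 0.05 / 0.002872 = 73.47 d
Total t = Σ t_i = 268.8 days.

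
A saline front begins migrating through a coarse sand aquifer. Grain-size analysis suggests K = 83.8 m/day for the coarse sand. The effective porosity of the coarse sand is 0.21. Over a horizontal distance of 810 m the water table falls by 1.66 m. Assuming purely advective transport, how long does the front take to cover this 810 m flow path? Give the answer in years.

Hydraulic gradient i = Δh / L = 1.66 / 810 = 0.002049.
Darcy flux q = K · i = 83.80 × 0.002049 = 0.1717 m/day.
Seepage velocity v = q / n_e = 0.1717 / 0.21 = 0.8178 m/day.
Travel time t = L / v = 810 / 0.8178 = 990.5 days = 2.712 years.

2.71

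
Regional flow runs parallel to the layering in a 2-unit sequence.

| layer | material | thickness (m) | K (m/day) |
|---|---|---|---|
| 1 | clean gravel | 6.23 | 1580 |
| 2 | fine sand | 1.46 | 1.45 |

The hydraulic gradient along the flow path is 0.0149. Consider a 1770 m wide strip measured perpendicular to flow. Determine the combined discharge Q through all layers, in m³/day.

260000

Flow is parallel to layering, so each bed carries its own Darcy discharge and the transmissivities add.
Σ(K_i·b_i) = 1580×6.23 + 1.45×1.46 = 9846 m²/day.
Hydraulic gradient i = 0.0149.
Q = Σ(K_i·b_i) · W · i = 9846 × 1770 × 0.01490 = 2.597e+05 m³/day.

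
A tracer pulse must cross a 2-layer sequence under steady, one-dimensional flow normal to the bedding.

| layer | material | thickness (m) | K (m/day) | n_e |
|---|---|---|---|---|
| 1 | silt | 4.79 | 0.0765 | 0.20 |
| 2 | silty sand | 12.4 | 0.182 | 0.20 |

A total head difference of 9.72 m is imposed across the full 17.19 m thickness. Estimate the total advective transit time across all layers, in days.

With flow normal to the layers, continuity requires the same specific discharge q through every layer.
Σ(b_i/K_i) = 4.79/0.0765 + 12.4/0.182 = 130.7 d.
q = Δh / Σ(b_i/K_i) = 9.72 / 130.7 = 0.07434 m/day.
In each layer the seepage velocity is v_i = q/n_i, so the layer transit time is t_i = b_i·n_i / q:
  layer 1 (silt): t_1 = 4.79 × 0.20 / 0.07434 = 12.89 d
  layer 2 (silty sand): t_2 = 12.4 × 0.20 / 0.07434 = 33.36 d
Total t = Σ t_i = 46.25 days.

46.2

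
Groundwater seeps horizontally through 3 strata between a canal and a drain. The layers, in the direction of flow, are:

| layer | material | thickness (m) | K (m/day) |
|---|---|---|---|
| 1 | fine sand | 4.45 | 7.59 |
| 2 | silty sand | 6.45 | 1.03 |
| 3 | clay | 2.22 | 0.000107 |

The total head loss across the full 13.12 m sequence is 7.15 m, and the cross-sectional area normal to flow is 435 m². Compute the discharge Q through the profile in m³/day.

Flow is perpendicular to layering, so the layers act in series and the equivalent K is the thickness-weighted harmonic mean.
Total thickness L = 4.45 + 6.45 + 2.22 = 13.12 m.
Σ(b_i/K_i) = 4.45/7.59 + 6.45/1.03 + 2.22/0.000107 = 20755 d.
K_eq = L / Σ(b_i/K_i) = 13.12 / 20755 = 0.0006322 m/day.
Q = K_eq · A · (Δh/L) = 0.0006322 × 435 × (7.15/13.12) = 0.1499 m³/day.

0.150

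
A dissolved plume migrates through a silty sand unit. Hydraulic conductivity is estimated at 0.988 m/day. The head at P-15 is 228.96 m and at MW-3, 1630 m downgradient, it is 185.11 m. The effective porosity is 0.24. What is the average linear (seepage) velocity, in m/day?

Hydraulic gradient i = (228.96 − 185.11) / 1630 = 43.85 / 1630 = 0.02690.
Darcy flux q = K · i = 0.9880 × 0.02690 = 0.02658 m/day.
Seepage velocity v = q / n_e = 0.02658 / 0.24 = 0.1107 m/day.

0.111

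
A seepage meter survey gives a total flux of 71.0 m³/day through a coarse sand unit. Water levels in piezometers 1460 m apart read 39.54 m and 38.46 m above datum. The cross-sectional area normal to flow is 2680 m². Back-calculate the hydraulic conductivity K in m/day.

Hydraulic gradient i = (39.54 − 38.46) / 1460 = 1.08 / 1460 = 0.0007397.
From Q = K·A·i, K = Q / (A·i) = 71.0 / (2680 × 0.0007397) = 35.81 m/day.

35.8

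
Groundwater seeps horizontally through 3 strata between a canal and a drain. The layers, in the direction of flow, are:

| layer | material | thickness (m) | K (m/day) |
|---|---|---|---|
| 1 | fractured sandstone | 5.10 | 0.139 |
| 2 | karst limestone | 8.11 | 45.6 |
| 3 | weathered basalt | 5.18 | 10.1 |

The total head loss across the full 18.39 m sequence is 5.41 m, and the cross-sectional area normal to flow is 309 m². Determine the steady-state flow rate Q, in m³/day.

44.7

Flow is perpendicular to layering, so the layers act in series and the equivalent K is the thickness-weighted harmonic mean.
Total thickness L = 5.10 + 8.11 + 5.18 = 18.39 m.
Σ(b_i/K_i) = 5.10/0.139 + 8.11/45.6 + 5.18/10.1 = 37.38 d.
K_eq = L / Σ(b_i/K_i) = 18.39 / 37.38 = 0.4920 m/day.
Q = K_eq · A · (Δh/L) = 0.4920 × 309 × (5.41/18.39) = 44.72 m³/day.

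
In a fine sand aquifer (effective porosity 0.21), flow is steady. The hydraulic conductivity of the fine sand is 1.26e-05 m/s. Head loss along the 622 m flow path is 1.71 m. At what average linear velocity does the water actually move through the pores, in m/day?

Convert K: 1.26e-05 m/s × 86400 = 1.089 m/day.
Hydraulic gradient i = Δh / L = 1.71 / 622 = 0.002749.
Darcy flux q = K · i = 1.089 × 0.002749 = 0.002993 m/day.
Seepage velocity v = q / n_e = 0.002993 / 0.21 = 0.01425 m/day.

0.0143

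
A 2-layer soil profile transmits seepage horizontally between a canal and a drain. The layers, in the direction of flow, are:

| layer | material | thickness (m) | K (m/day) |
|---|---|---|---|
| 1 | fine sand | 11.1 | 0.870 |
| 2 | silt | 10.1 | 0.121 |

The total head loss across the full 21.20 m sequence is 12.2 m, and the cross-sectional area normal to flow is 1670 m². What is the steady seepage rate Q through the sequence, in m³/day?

Flow is perpendicular to layering, so the layers act in series and the equivalent K is the thickness-weighted harmonic mean.
Total thickness L = 11.1 + 10.1 = 21.20 m.
Σ(b_i/K_i) = 11.1/0.870 + 10.1/0.121 = 96.23 d.
K_eq = L / Σ(b_i/K_i) = 21.20 / 96.23 = 0.2203 m/day.
Q = K_eq · A · (Δh/L) = 0.2203 × 1670 × (12.2/21.20) = 211.7 m³/day.

212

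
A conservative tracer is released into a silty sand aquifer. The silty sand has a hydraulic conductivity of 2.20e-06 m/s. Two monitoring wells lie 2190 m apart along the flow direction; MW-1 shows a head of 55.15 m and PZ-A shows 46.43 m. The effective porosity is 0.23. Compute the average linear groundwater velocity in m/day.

0.00329

Convert K: 2.20e-06 m/s × 86400 = 0.1901 m/day.
Hydraulic gradient i = (55.15 − 46.43) / 2190 = 8.72 / 2190 = 0.003982.
Darcy flux q = K · i = 0.1901 × 0.003982 = 0.0007568 m/day.
Seepage velocity v = q / n_e = 0.0007568 / 0.23 = 0.003291 m/day.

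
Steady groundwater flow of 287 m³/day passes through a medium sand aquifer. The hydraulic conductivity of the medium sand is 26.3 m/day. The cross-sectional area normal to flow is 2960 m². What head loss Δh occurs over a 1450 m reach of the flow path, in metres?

5.35

From Q = K·A·i, i = Q / (K·A) = 287 / (26.30 × 2960) = 0.003687.
Head loss Δh = i · L = 0.003687 × 1450 = 5.346 m.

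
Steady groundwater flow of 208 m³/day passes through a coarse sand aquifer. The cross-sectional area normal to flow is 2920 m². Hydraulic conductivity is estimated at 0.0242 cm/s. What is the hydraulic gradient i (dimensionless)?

0.00341

Convert K: 0.0242 cm/s × 864 = 20.91 m/day.
From Q = K·A·i, i = Q / (K·A) = 208 / (20.91 × 2920) = 0.003407.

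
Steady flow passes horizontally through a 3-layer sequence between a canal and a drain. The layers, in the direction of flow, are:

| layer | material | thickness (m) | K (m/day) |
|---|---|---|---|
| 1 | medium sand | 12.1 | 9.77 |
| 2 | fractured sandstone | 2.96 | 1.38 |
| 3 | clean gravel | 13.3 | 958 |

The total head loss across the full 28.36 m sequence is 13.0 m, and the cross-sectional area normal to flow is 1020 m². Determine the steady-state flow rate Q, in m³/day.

Flow is perpendicular to layering, so the layers act in series and the equivalent K is the thickness-weighted harmonic mean.
Total thickness L = 12.1 + 2.96 + 13.3 = 28.36 m.
Σ(b_i/K_i) = 12.1/9.77 + 2.96/1.38 + 13.3/958 = 3.397 d.
K_eq = L / Σ(b_i/K_i) = 28.36 / 3.397 = 8.348 m/day.
Q = K_eq · A · (Δh/L) = 8.348 × 1020 × (13.0/28.36) = 3903 m³/day.

3900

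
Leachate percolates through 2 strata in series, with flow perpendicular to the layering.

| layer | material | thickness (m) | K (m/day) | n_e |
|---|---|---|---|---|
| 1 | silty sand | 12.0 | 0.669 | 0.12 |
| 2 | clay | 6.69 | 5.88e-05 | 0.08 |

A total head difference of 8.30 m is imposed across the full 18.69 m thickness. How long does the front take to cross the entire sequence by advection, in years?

With flow normal to the layers, continuity requires the same specific discharge q through every layer.
Σ(b_i/K_i) = 12.0/0.669 + 6.69/5.88e-05 = 1.138e+05 d.
q = Δh / Σ(b_i/K_i) = 8.30 / 1.138e+05 = 7.294e-05 m/day.
In each layer the seepage velocity is v_i = q/n_i, so the layer transit time is t_i = b_i·n_i / q:
  layer 1 (silty sand): t_1 = 12.0 × 0.12 / 7.294e-05 = 19742 d
  layer 2 (clay): t_2 = 6.69 × 0.08 / 7.294e-05 = 7338 d
Total t = Σ t_i = 27080 days = 74.14 years.

74.1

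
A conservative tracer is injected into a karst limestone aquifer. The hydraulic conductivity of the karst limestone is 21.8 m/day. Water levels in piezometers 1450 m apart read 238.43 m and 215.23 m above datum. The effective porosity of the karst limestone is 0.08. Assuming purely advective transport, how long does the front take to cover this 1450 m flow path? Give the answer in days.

Hydraulic gradient i = (238.43 − 215.23) / 1450 = 23.2 / 1450 = 0.01600.
Darcy flux q = K · i = 21.80 × 0.01600 = 0.3488 m/day.
Seepage velocity v = q / n_e = 0.3488 / 0.08 = 4.360 m/day.
Travel time t = L / v = 1450 / 4.360 = 332.6 days.

333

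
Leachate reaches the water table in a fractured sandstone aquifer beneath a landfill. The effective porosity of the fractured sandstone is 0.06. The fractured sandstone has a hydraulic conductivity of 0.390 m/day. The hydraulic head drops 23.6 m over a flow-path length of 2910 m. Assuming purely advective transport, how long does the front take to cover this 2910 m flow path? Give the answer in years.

Hydraulic gradient i = Δh / L = 23.6 / 2910 = 0.008110.
Darcy flux q = K · i = 0.3900 × 0.008110 = 0.003163 m/day.
Seepage velocity v = q / n_e = 0.003163 / 0.06 = 0.05271 m/day.
Travel time t = L / v = 2910 / 0.05271 = 55203 days = 151.1 years.

151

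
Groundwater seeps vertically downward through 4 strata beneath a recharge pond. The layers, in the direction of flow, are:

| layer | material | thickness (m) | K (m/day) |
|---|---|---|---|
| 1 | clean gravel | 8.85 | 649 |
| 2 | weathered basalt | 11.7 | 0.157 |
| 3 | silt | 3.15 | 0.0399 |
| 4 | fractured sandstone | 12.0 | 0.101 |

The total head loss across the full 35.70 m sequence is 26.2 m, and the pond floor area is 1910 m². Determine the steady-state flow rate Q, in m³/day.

184

Flow is perpendicular to layering, so the layers act in series and the equivalent K is the thickness-weighted harmonic mean.
Total thickness L = 8.85 + 11.7 + 3.15 + 12.0 = 35.70 m.
Σ(b_i/K_i) = 8.85/649 + 11.7/0.157 + 3.15/0.0399 + 12.0/0.101 = 272.3 d.
K_eq = L / Σ(b_i/K_i) = 35.70 / 272.3 = 0.1311 m/day.
Q = K_eq · A · (Δh/L) = 0.1311 × 1910 × (26.2/35.70) = 183.8 m³/day.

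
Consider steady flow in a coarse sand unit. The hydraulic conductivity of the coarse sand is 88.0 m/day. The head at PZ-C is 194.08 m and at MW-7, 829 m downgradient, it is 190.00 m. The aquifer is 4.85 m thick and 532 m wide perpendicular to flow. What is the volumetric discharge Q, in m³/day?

1120

Cross-sectional area A = 532 × 4.85 = 2580 m².
Hydraulic gradient i = (194.08 − 190.00) / 829 = 4.08 / 829 = 0.004922.
Darcy's law: Q = K · A · i = 88.00 × 2580 × 0.004922 = 1117 m³/day.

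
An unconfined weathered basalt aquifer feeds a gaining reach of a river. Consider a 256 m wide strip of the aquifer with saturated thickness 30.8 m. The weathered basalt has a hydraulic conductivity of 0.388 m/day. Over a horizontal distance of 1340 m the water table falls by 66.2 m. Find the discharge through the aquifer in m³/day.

151

Cross-sectional area A = 256 × 30.8 = 7885 m².
Hydraulic gradient i = Δh / L = 66.2 / 1340 = 0.04940.
Darcy's law: Q = K · A · i = 0.3880 × 7885 × 0.04940 = 151.1 m³/day.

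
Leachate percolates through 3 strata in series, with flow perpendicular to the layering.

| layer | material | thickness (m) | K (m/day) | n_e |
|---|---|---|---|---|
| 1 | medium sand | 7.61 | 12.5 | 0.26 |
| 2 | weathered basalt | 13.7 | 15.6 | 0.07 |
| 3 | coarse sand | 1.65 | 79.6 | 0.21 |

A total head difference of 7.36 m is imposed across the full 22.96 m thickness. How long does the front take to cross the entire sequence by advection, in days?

0.673

With flow normal to the layers, continuity requires the same specific discharge q through every layer.
Σ(b_i/K_i) = 7.61/12.5 + 13.7/15.6 + 1.65/79.6 = 1.508 d.
q = Δh / Σ(b_i/K_i) = 7.36 / 1.508 = 4.881 m/day.
In each layer the seepage velocity is v_i = q/n_i, so the layer transit time is t_i = b_i·n_i / q:
  layer 1 (medium sand): t_1 = 7.61 × 0.26 / 4.881 = 0.4053 d
  layer 2 (weathered basalt): t_2 = 13.7 × 0.07 / 4.881 = 0.1965 d
  layer 3 (coarse sand): t_3 = 1.65 × 0.21 / 4.881 = 0.07098 d
Total t = Σ t_i = 0.6728 days.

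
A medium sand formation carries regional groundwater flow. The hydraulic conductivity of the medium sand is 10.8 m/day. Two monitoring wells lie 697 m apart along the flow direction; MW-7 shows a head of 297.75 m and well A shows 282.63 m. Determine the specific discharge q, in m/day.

Hydraulic gradient i = (297.75 − 282.63) / 697 = 15.12 / 697 = 0.02169.
Specific discharge q = K · i = 10.80 × 0.02169 = 0.2343 m/day.

0.234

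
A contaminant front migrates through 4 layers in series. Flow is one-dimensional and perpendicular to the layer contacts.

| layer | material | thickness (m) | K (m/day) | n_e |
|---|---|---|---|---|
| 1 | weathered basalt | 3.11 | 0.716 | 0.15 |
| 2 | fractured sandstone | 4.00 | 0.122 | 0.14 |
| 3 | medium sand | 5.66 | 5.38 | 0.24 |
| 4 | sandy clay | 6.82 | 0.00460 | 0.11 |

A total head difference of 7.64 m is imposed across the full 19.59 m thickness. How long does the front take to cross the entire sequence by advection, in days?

With flow normal to the layers, continuity requires the same specific discharge q through every layer.
Σ(b_i/K_i) = 3.11/0.716 + 4.00/0.122 + 5.66/5.38 + 6.82/0.00460 = 1521 d.
q = Δh / Σ(b_i/K_i) = 7.64 / 1521 = 0.005024 m/day.
In each layer the seepage velocity is v_i = q/n_i, so the layer transit time is t_i = b_i·n_i / q:
  layer 1 (weathered basalt): t_1 = 3.11 × 0.15 / 0.005024 = 92.86 d
  layer 2 (fractured sandstone): t_2 = 4.00 × 0.14 / 0.005024 = 111.5 d
  layer 3 (medium sand): t_3 = 5.66 × 0.24 / 0.005024 = 270.4 d
  layer 4 (sandy clay): t_4 = 6.82 × 0.11 / 0.005024 = 149.3 d
Total t = Σ t_i = 624.1 days.

624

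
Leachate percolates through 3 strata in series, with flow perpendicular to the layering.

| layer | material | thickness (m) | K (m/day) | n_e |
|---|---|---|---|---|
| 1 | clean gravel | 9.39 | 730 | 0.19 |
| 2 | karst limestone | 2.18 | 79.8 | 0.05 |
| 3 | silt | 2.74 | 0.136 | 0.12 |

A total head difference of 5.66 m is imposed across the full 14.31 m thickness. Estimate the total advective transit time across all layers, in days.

7.92

With flow normal to the layers, continuity requires the same specific discharge q through every layer.
Σ(b_i/K_i) = 9.39/730 + 2.18/79.8 + 2.74/0.136 = 20.19 d.
q = Δh / Σ(b_i/K_i) = 5.66 / 20.19 = 0.2804 m/day.
In each layer the seepage velocity is v_i = q/n_i, so the layer transit time is t_i = b_i·n_i / q:
  layer 1 (clean gravel): t_1 = 9.39 × 0.19 / 0.2804 = 6.363 d
  layer 2 (karst limestone): t_2 = 2.18 × 0.05 / 0.2804 = 0.3888 d
  layer 3 (silt): t_3 = 2.74 × 0.12 / 0.2804 = 1.173 d
Total t = Σ t_i = 7.925 days.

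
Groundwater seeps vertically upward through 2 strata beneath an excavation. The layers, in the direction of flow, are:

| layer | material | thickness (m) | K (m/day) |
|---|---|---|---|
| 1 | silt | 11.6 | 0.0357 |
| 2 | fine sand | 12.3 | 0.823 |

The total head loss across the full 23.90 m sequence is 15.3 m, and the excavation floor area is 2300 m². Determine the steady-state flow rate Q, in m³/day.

104

Flow is perpendicular to layering, so the layers act in series and the equivalent K is the thickness-weighted harmonic mean.
Total thickness L = 11.6 + 12.3 = 23.90 m.
Σ(b_i/K_i) = 11.6/0.0357 + 12.3/0.823 = 339.9 d.
K_eq = L / Σ(b_i/K_i) = 23.90 / 339.9 = 0.07032 m/day.
Q = K_eq · A · (Δh/L) = 0.07032 × 2300 × (15.3/23.90) = 103.5 m³/day.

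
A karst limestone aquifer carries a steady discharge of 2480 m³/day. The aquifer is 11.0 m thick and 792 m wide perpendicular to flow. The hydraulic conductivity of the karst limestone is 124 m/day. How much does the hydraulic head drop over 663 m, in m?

Cross-sectional area A = 792 × 11.0 = 8712 m².
From Q = K·A·i, i = Q / (K·A) = 2480 / (124.0 × 8712) = 0.002296.
Head loss Δh = i · L = 0.002296 × 663 = 1.522 m.

1.52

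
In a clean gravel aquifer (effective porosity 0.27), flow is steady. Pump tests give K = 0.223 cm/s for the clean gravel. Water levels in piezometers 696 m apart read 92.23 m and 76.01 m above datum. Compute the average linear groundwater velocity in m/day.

Convert K: 0.223 cm/s × 864 = 192.7 m/day.
Hydraulic gradient i = (92.23 − 76.01) / 696 = 16.22 / 696 = 0.02330.
Darcy flux q = K · i = 192.7 × 0.02330 = 4.490 m/day.
Seepage velocity v = q / n_e = 4.490 / 0.27 = 16.63 m/day.

16.6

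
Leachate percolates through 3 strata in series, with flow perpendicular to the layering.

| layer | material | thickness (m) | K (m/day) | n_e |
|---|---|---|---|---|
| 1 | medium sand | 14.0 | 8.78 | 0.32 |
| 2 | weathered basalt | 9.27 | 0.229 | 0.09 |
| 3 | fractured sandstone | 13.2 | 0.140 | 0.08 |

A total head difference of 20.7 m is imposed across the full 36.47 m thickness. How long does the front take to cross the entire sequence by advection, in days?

With flow normal to the layers, continuity requires the same specific discharge q through every layer.
Σ(b_i/K_i) = 14.0/8.78 + 9.27/0.229 + 13.2/0.140 = 136.4 d.
q = Δh / Σ(b_i/K_i) = 20.7 / 136.4 = 0.1518 m/day.
In each layer the seepage velocity is v_i = q/n_i, so the layer transit time is t_i = b_i·n_i / q:
  layer 1 (medium sand): t_1 = 14.0 × 0.32 / 0.1518 = 29.51 d
  layer 2 (weathered basalt): t_2 = 9.27 × 0.09 / 0.1518 = 5.496 d
  layer 3 (fractured sandstone): t_3 = 13.2 × 0.08 / 0.1518 = 6.956 d
Total t = Σ t_i = 41.96 days.

42.0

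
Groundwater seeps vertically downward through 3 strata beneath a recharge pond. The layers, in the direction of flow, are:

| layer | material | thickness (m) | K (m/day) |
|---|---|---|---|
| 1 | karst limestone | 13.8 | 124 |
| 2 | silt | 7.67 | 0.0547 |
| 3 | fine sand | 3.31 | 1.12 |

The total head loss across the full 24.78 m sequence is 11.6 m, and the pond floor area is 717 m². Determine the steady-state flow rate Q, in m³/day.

58.0

Flow is perpendicular to layering, so the layers act in series and the equivalent K is the thickness-weighted harmonic mean.
Total thickness L = 13.8 + 7.67 + 3.31 = 24.78 m.
Σ(b_i/K_i) = 13.8/124 + 7.67/0.0547 + 3.31/1.12 = 143.3 d.
K_eq = L / Σ(b_i/K_i) = 24.78 / 143.3 = 0.1729 m/day.
Q = K_eq · A · (Δh/L) = 0.1729 × 717 × (11.6/24.78) = 58.05 m³/day.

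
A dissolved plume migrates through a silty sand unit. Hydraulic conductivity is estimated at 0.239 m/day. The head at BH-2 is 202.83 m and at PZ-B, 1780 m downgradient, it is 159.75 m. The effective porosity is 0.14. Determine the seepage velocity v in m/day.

Hydraulic gradient i = (202.83 − 159.75) / 1780 = 43.08 / 1780 = 0.02420.
Darcy flux q = K · i = 0.2390 × 0.02420 = 0.005784 m/day.
Seepage velocity v = q / n_e = 0.005784 / 0.14 = 0.04132 m/day.

0.0413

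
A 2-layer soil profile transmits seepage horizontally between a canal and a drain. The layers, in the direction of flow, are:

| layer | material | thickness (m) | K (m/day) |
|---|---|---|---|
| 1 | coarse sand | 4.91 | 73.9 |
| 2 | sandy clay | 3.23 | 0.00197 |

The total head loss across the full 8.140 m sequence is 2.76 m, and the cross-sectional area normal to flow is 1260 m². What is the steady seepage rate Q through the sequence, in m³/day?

2.12

Flow is perpendicular to layering, so the layers act in series and the equivalent K is the thickness-weighted harmonic mean.
Total thickness L = 4.91 + 3.23 = 8.140 m.
Σ(b_i/K_i) = 4.91/73.9 + 3.23/0.00197 = 1640 d.
K_eq = L / Σ(b_i/K_i) = 8.140 / 1640 = 0.004964 m/day.
Q = K_eq · A · (Δh/L) = 0.004964 × 1260 × (2.76/8.140) = 2.121 m³/day.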